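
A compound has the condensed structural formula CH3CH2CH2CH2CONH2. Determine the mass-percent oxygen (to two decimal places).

15.82%

Atom tally by fragment:
  CH3 → C:1 H:3
  CH2 → C:1 H:2
  CH2 → C:1 H:2
  CH2CONH2 → C:2 H:4 O:1 N:1
Element totals:
  C: 5
  H: 11
  N: 1
  O: 1
Molecular formula: C5H11NO.
Molar mass = 101.149 g/mol.
Mass from O: 1 × 15.999 = 15.999 g/mol.
%O = 15.999 / 101.149 × 100 = 15.82%.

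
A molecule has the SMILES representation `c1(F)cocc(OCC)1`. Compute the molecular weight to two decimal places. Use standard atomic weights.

Atom tally by fragment:
  furan ring core → C:4 H:4 O:1
  (− 2 ring H displaced by substituents)
  + F → F:1
  + OC2H5 → C:2 H:5 O:1
Element totals:
  C: 6
  H: 7
  F: 1
  O: 2
Molecular formula: C6H7FO2.
  M = 6(12.011) + 7(1.008) + 18.998 + 2(15.999)
    = 72.066 + 7.056 + 18.998 + 31.998 = 130.118

130.12 g/mol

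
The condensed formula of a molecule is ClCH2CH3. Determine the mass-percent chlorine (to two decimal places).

Atom tally by fragment:
  ClCH2 → C:1 H:2 Cl:1
  CH3 → C:1 H:3
Element totals:
  C: 2
  H: 5
  Cl: 1
Molecular formula: C2H5Cl.
Molar mass = 64.512 g/mol.
Mass from Cl: 1 × 35.45 = 35.450 g/mol.
%Cl = 35.450 / 64.512 × 100 = 54.95%.

54.95%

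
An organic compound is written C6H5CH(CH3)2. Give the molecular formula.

C9H12

Element totals:
  C: 9
  H: 12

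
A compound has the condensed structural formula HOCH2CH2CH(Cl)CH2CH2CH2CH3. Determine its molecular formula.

C7H15ClO

Atom tally by fragment:
  HOCH2CH2 → C:2 H:5 O:1
  CH(Cl) → C:1 H:1 Cl:1
  CH2 → C:1 H:2
  CH2 → C:1 H:2
  CH2 → C:1 H:2
  CH3 → C:1 H:3
Element totals:
  C: 7
  H: 15
  Cl: 1
  O: 1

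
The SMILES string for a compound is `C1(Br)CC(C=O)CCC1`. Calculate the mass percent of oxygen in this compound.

Atom tally by fragment:
  cyclohexane ring core → C:6 H:12
  (− 2 ring H displaced by substituents)
  + Br → Br:1
  + CHO → C:1 H:1 O:1
Element totals:
  C: 7
  H: 11
  Br: 1
  O: 1
Molecular formula: C7H11BrO.
Molar mass = 191.068 g/mol.
Mass from O: 1 × 15.999 = 15.999 g/mol.
%O = 15.999 / 191.068 × 100 = 8.37%.

8.37%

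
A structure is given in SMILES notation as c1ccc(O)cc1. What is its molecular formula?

Atom tally by fragment:
  benzene ring core → C:6 H:6
  (− 1 ring H displaced by substituents)
  + OH → O:1 H:1
Element totals:
  C: 6
  H: 6
  O: 1

C6H6O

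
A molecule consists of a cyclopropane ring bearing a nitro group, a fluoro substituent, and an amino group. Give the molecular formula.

Atom tally by fragment:
  cyclopropane ring core → C:3 H:6
  (− 3 ring H displaced by substituents)
  + NO2 → N:1 O:2
  + F → F:1
  + NH2 → N:1 H:2
Element totals:
  C: 3
  H: 5
  F: 1
  N: 2
  O: 2

C3H5FN2O2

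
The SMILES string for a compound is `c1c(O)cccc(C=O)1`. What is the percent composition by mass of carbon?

Atom tally by fragment:
  benzene ring core → C:6 H:6
  (− 2 ring H displaced by substituents)
  + OH → O:1 H:1
  + CHO → C:1 H:1 O:1
Element totals:
  C: 7
  H: 6
  O: 2
Molecular formula: C7H6O2.
Molar mass = 122.123 g/mol.
Mass from C: 7 × 12.011 = 84.077 g/mol.
%C = 84.077 / 122.123 × 100 = 68.85%.

68.85%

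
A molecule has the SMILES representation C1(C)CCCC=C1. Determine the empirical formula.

Atom tally by fragment:
  cyclohexene ring core → C:6 H:10
  (− 1 ring H displaced by substituents)
  + CH3 → C:1 H:3
Element totals:
  C: 7
  H: 12
Molecular formula: C7H12.
gcd of subscripts (7, 12) = 1, so the empirical formula equals the molecular formula.

C7H12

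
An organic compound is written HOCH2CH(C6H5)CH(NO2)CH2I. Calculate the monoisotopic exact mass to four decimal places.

Atom tally by fragment:
  HOCH2 → C:1 H:3 O:1
  CH(C6H5) → C:7 H:6
  CH(NO2) → C:1 H:1 N:1 O:2
  CH2I → C:1 H:2 I:1
Element totals:
  C: 10
  H: 12
  I: 1
  N: 1
  O: 3
Molecular formula: C10H12INO3.
  M = 10(12.0) + 12(1.007825) + 126.904472 + 14.003074 + 3(15.994915)
    = 120.000000 + 12.093900 + 126.904472 + 14.003074 + 47.984745 = 320.986191

320.9862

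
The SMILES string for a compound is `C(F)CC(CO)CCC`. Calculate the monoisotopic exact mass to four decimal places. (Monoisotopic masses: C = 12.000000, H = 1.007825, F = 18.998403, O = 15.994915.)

Atom tally by fragment:
  FCH2 → C:1 H:2 F:1
  CH2 → C:1 H:2
  CH(CH2OH) → C:2 H:4 O:1
  CH2 → C:1 H:2
  CH2 → C:1 H:2
  CH3 → C:1 H:3
Element totals:
  C: 7
  H: 15
  F: 1
  O: 1
Molecular formula: C7H15FO.
  M = 7(12.0) + 15(1.007825) + 18.998403 + 15.994915
    = 84.000000 + 15.117375 + 18.998403 + 15.994915 = 134.110693

134.1107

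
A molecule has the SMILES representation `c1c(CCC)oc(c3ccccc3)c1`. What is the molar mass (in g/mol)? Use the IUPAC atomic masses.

186.25 g/mol

Atom tally by fragment:
  furan ring core → C:4 H:4 O:1
  (− 2 ring H displaced by substituents)
  + CH2CH2CH3 → C:3 H:7
  + C6H5 → C:6 H:5
Element totals:
  C: 13
  H: 14
  O: 1
Molecular formula: C13H14O.
  M = 13(12.011) + 14(1.008) + 15.999
    = 156.143 + 14.112 + 15.999 = 186.254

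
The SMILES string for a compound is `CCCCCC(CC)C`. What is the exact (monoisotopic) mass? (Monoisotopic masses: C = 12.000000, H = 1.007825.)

128.1565

Atom tally by fragment:
  CH3 → C:1 H:3
  CH2 → C:1 H:2
  CH2 → C:1 H:2
  CH2 → C:1 H:2
  CH2 → C:1 H:2
  CH(C2H5) → C:3 H:6
  CH3 → C:1 H:3
Element totals:
  C: 9
  H: 20
Molecular formula: C9H20.
  M = 9(12.0) + 20(1.007825)
    = 108.000000 + 20.156500 = 128.156500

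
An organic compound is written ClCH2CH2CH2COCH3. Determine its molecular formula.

Atom tally by fragment:
  ClCH2 → C:1 H:2 Cl:1
  CH2 → C:1 H:2
  CH2COCH3 → C:3 H:5 O:1
Element totals:
  C: 5
  H: 9
  Cl: 1
  O: 1

C5H9ClO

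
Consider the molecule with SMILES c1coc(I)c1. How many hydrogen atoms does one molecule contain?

3

Atom tally by fragment:
  furan ring core → C:4 H:4 O:1
  (− 1 ring H displaced by substituents)
  + I → I:1
Element totals:
  C: 4
  H: 3
  I: 1
  O: 1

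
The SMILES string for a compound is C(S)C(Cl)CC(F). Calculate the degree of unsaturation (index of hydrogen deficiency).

Atom tally by fragment:
  HSCH2 → C:1 H:3 S:1
  CH(Cl) → C:1 H:1 Cl:1
  CH2 → C:1 H:2
  CH2F → C:1 H:2 F:1
Element totals:
  C: 4
  H: 8
  Cl: 1
  F: 1
  S: 1
Molecular formula: C4H8ClFS.
DoU = (2C + 2 + N − H − X) / 2 = (2·4 + 2 + 0 − 8 − 2) / 2 = 0.

0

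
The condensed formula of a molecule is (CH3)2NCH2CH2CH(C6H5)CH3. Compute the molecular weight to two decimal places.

177.29 g/mol

Atom tally by fragment:
  (CH3)2NCH2 → C:3 H:8 N:1
  CH2 → C:1 H:2
  CH(C6H5) → C:7 H:6
  CH3 → C:1 H:3
Element totals:
  C: 12
  H: 19
  N: 1
Molecular formula: C12H19N.
  M = 12(12.011) + 19(1.008) + 14.007
    = 144.132 + 19.152 + 14.007 = 177.291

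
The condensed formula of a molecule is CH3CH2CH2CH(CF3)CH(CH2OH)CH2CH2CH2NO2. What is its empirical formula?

Atom tally by fragment:
  CH3 → C:1 H:3
  CH2 → C:1 H:2
  CH2 → C:1 H:2
  CH(CF3) → C:2 H:1 F:3
  CH(CH2OH) → C:2 H:4 O:1
  CH2 → C:1 H:2
  CH2 → C:1 H:2
  CH2NO2 → C:1 H:2 N:1 O:2
Element totals:
  C: 10
  H: 18
  F: 3
  N: 1
  O: 3
Molecular formula: C10H18F3NO3.
gcd of subscripts (10, 3, 18, 1, 3) = 1, so the empirical formula equals the molecular formula.

C10H18F3NO3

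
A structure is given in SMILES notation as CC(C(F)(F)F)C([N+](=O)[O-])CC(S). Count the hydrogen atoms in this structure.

Atom tally by fragment:
  CH3 → C:1 H:3
  CH(CF3) → C:2 H:1 F:3
  CH(NO2) → C:1 H:1 N:1 O:2
  CH2 → C:1 H:2
  CH2SH → C:1 H:3 S:1
Element totals:
  C: 6
  H: 10
  F: 3
  N: 1
  O: 2
  S: 1

10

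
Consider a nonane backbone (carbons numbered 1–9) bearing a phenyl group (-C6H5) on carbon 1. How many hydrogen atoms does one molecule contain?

24

Atom tally by fragment:
  C6H5CH2 → C:7 H:7
  CH2 → C:1 H:2
  CH2 → C:1 H:2
  CH2 → C:1 H:2
  CH2 → C:1 H:2
  CH2 → C:1 H:2
  CH2 → C:1 H:2
  CH2 → C:1 H:2
  CH3 → C:1 H:3
Element totals:
  C: 15
  H: 24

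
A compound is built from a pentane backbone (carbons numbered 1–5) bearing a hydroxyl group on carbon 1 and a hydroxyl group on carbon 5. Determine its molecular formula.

Atom tally by fragment:
  HOCH2 → C:1 H:3 O:1
  CH2 → C:1 H:2
  CH2 → C:1 H:2
  CH2 → C:1 H:2
  CH2OH → C:1 H:3 O:1
Element totals:
  C: 5
  H: 12
  O: 2

C5H12O2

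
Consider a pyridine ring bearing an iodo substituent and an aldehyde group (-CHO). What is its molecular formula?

Atom tally by fragment:
  pyridine ring core → C:5 H:5 N:1
  (− 2 ring H displaced by substituents)
  + I → I:1
  + CHO → C:1 H:1 O:1
Element totals:
  C: 6
  H: 4
  I: 1
  N: 1
  O: 1

C6H4INO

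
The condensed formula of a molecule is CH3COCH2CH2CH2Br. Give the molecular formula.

Atom tally by fragment:
  CH3COCH2 → C:3 H:5 O:1
  CH2 → C:1 H:2
  CH2Br → C:1 H:2 Br:1
Element totals:
  C: 5
  H: 9
  Br: 1
  O: 1

C5H9BrO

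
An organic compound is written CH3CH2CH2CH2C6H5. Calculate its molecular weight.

Atom tally by fragment:
  CH3 → C:1 H:3
  CH2 → C:1 H:2
  CH2 → C:1 H:2
  CH2C6H5 → C:7 H:7
Element totals:
  C: 10
  H: 14
Molecular formula: C10H14.
  M = 10(12.011) + 14(1.008)
    = 120.110 + 14.112 = 134.222

134.22 g/mol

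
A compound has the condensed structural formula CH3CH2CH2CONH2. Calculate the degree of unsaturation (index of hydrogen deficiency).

Atom tally by fragment:
  CH3 → C:1 H:3
  CH2 → C:1 H:2
  CH2CONH2 → C:2 H:4 O:1 N:1
Element totals:
  C: 4
  H: 9
  N: 1
  O: 1
Molecular formula: C4H9NO.
DoU = (2C + 2 + N − H − X) / 2 = (2·4 + 2 + 1 − 9 − 0) / 2 = 1.

1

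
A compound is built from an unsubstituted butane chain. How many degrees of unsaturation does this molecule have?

0

Atom tally by fragment:
  CH3 → C:1 H:3
  CH2 → C:1 H:2
  CH2 → C:1 H:2
  CH3 → C:1 H:3
Element totals:
  C: 4
  H: 10
Molecular formula: C4H10.
DoU = (2C + 2 + N − H − X) / 2 = (2·4 + 2 + 0 − 10 − 0) / 2 = 0.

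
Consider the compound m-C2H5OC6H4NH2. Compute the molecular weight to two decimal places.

Element totals:
  C: 8
  H: 11
  N: 1
  O: 1
Molecular formula: C8H11NO.
  M = 8(12.011) + 11(1.008) + 14.007 + 15.999
    = 96.088 + 11.088 + 14.007 + 15.999 = 137.182

137.18 g/mol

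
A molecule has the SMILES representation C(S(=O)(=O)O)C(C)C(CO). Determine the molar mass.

Atom tally by fragment:
  HO3SCH2 → C:1 H:3 S:1 O:3
  CH(CH3) → C:2 H:4
  CH2CH2OH → C:2 H:5 O:1
Element totals:
  C: 5
  H: 12
  O: 4
  S: 1
Molecular formula: C5H12O4S.
  M = 5(12.011) + 12(1.008) + 4(15.999) + 32.06
    = 60.055 + 12.096 + 63.996 + 32.060 = 168.207

168.21 g/mol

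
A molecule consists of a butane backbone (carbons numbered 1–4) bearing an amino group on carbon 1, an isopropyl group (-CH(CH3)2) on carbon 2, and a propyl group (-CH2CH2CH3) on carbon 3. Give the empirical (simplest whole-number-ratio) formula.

C10H23N

Atom tally by fragment:
  H2NCH2 → C:1 H:4 N:1
  CH(CH(CH3)2) → C:4 H:8
  CH(CH2CH2CH3) → C:4 H:8
  CH3 → C:1 H:3
Element totals:
  C: 10
  H: 23
  N: 1
Molecular formula: C10H23N.
gcd of subscripts (10, 23, 1) = 1, so the empirical formula equals the molecular formula.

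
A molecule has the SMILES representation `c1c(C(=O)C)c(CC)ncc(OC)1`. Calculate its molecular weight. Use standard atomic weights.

179.22 g/mol

Atom tally by fragment:
  pyridine ring core → C:5 H:5 N:1
  (− 3 ring H displaced by substituents)
  + COCH3 → C:2 H:3 O:1
  + C2H5 → C:2 H:5
  + OCH3 → C:1 H:3 O:1
Element totals:
  C: 10
  H: 13
  N: 1
  O: 2
Molecular formula: C10H13NO2.
  M = 10(12.011) + 13(1.008) + 14.007 + 2(15.999)
    = 120.110 + 13.104 + 14.007 + 31.998 = 179.219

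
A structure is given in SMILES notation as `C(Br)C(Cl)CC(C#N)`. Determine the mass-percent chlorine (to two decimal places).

18.04%

Atom tally by fragment:
  BrCH2 → C:1 H:2 Br:1
  CH(Cl) → C:1 H:1 Cl:1
  CH2 → C:1 H:2
  CH2CN → C:2 H:2 N:1
Element totals:
  C: 5
  H: 7
  Br: 1
  Cl: 1
  N: 1
Molecular formula: C5H7BrClN.
Molar mass = 196.472 g/mol.
Mass from Cl: 1 × 35.45 = 35.450 g/mol.
%Cl = 35.450 / 196.472 × 100 = 18.04%.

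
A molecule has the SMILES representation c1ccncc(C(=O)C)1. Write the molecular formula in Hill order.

C7H7NO

Atom tally by fragment:
  pyridine ring core → C:5 H:5 N:1
  (− 1 ring H displaced by substituents)
  + COCH3 → C:2 H:3 O:1
Element totals:
  C: 7
  H: 7
  N: 1
  O: 1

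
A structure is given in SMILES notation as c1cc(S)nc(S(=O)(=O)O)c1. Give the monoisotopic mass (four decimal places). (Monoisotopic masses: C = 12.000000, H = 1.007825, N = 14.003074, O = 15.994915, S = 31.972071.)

Atom tally by fragment:
  pyridine ring core → C:5 H:5 N:1
  (− 2 ring H displaced by substituents)
  + SH → S:1 H:1
  + SO3H → S:1 O:3 H:1
Element totals:
  C: 5
  H: 5
  N: 1
  O: 3
  S: 2
Molecular formula: C5H5NO3S2.
  M = 5(12.0) + 5(1.007825) + 14.003074 + 3(15.994915) + 2(31.972071)
    = 60.000000 + 5.039125 + 14.003074 + 47.984745 + 63.944142 = 190.971086

190.9711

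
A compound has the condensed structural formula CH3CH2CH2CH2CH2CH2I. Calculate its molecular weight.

Element totals:
  C: 6
  H: 13
  I: 1
Molecular formula: C6H13I.
  M = 6(12.011) + 13(1.008) + 126.904
    = 72.066 + 13.104 + 126.904 = 212.074

212.07 g/mol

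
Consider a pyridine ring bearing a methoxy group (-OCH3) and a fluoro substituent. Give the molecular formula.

C6H6FNO

Atom tally by fragment:
  pyridine ring core → C:5 H:5 N:1
  (− 2 ring H displaced by substituents)
  + OCH3 → C:1 H:3 O:1
  + F → F:1
Element totals:
  C: 6
  H: 6
  F: 1
  N: 1
  O: 1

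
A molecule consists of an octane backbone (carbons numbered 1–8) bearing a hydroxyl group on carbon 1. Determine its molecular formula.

C8H18O

Atom tally by fragment:
  HOCH2 → C:1 H:3 O:1
  CH2 → C:1 H:2
  CH2 → C:1 H:2
  CH2 → C:1 H:2
  CH2 → C:1 H:2
  CH2 → C:1 H:2
  CH2 → C:1 H:2
  CH3 → C:1 H:3
Element totals:
  C: 8
  H: 18
  O: 1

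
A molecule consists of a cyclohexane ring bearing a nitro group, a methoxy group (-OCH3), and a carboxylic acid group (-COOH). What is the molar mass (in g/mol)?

203.19 g/mol

Atom tally by fragment:
  cyclohexane ring core → C:6 H:12
  (− 3 ring H displaced by substituents)
  + NO2 → N:1 O:2
  + OCH3 → C:1 H:3 O:1
  + COOH → C:1 H:1 O:2
Element totals:
  C: 8
  H: 13
  N: 1
  O: 5
Molecular formula: C8H13NO5.
  M = 8(12.011) + 13(1.008) + 14.007 + 5(15.999)
    = 96.088 + 13.104 + 14.007 + 79.995 = 203.194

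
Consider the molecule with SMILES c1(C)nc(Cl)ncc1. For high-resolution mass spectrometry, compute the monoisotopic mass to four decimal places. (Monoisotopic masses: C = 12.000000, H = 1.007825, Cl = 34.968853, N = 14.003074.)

Atom tally by fragment:
  pyrimidine ring core → C:4 H:4 N:2
  (− 2 ring H displaced by substituents)
  + CH3 → C:1 H:3
  + Cl → Cl:1
Element totals:
  C: 5
  H: 5
  Cl: 1
  N: 2
Molecular formula: C5H5ClN2.
  M = 5(12.0) + 5(1.007825) + 34.968853 + 2(14.003074)
    = 60.000000 + 5.039125 + 34.968853 + 28.006148 = 128.014126

128.0141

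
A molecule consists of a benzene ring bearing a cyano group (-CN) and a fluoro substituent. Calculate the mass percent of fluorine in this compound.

15.69%

Atom tally by fragment:
  benzene ring core → C:6 H:6
  (− 2 ring H displaced by substituents)
  + CN → C:1 N:1
  + F → F:1
Element totals:
  C: 7
  H: 4
  F: 1
  N: 1
Molecular formula: C7H4FN.
Molar mass = 121.114 g/mol.
Mass from F: 1 × 18.998 = 18.998 g/mol.
%F = 18.998 / 121.114 × 100 = 15.69%.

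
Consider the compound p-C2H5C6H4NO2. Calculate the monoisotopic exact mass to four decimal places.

151.0633

Atom tally by fragment:
  benzene ring core → C:6 H:6
  (− 2 ring H displaced by substituents)
  + C2H5 → C:2 H:5
  + NO2 → N:1 O:2
Element totals:
  C: 8
  H: 9
  N: 1
  O: 2
Molecular formula: C8H9NO2.
  M = 8(12.0) + 9(1.007825) + 14.003074 + 2(15.994915)
    = 96.000000 + 9.070425 + 14.003074 + 31.989830 = 151.063329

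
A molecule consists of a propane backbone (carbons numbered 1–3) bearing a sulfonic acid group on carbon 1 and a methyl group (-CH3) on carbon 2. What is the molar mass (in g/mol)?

138.18 g/mol

Atom tally by fragment:
  HO3SCH2 → C:1 H:3 S:1 O:3
  CH(CH3) → C:2 H:4
  CH3 → C:1 H:3
Element totals:
  C: 4
  H: 10
  O: 3
  S: 1
Molecular formula: C4H10O3S.
  M = 4(12.011) + 10(1.008) + 3(15.999) + 32.06
    = 48.044 + 10.080 + 47.997 + 32.060 = 138.181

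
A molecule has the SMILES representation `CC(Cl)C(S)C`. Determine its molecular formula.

C4H9ClS

Atom tally by fragment:
  CH3 → C:1 H:3
  CH(Cl) → C:1 H:1 Cl:1
  CH(SH) → C:1 H:2 S:1
  CH3 → C:1 H:3
Element totals:
  C: 4
  H: 9
  Cl: 1
  S: 1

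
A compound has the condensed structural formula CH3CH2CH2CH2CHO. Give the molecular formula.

C5H10O

Element totals:
  C: 5
  H: 10
  O: 1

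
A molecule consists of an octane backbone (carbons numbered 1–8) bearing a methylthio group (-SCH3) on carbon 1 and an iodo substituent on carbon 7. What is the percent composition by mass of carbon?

37.77%

Atom tally by fragment:
  CH3SCH2 → C:2 H:5 S:1
  CH2 → C:1 H:2
  CH2 → C:1 H:2
  CH2 → C:1 H:2
  CH2 → C:1 H:2
  CH2 → C:1 H:2
  CH(I) → C:1 H:1 I:1
  CH3 → C:1 H:3
Element totals:
  C: 9
  H: 19
  I: 1
  S: 1
Molecular formula: C9H19IS.
Molar mass = 286.215 g/mol.
Mass from C: 9 × 12.011 = 108.099 g/mol.
%C = 108.099 / 286.215 × 100 = 37.77%.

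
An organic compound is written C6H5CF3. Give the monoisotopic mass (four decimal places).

146.0343

Atom tally by fragment:
  benzene ring core → C:6 H:6
  (− 1 ring H displaced by substituents)
  + CF3 → C:1 F:3
Element totals:
  C: 7
  H: 5
  F: 3
Molecular formula: C7H5F3.
  M = 7(12.0) + 5(1.007825) + 3(18.998403)
    = 84.000000 + 5.039125 + 56.995209 = 146.034334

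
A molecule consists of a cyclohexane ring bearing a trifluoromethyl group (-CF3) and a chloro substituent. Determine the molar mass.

Atom tally by fragment:
  cyclohexane ring core → C:6 H:12
  (− 2 ring H displaced by substituents)
  + CF3 → C:1 F:3
  + Cl → Cl:1
Element totals:
  C: 7
  H: 10
  Cl: 1
  F: 3
Molecular formula: C7H10ClF3.
  M = 7(12.011) + 10(1.008) + 35.45 + 3(18.998)
    = 84.077 + 10.080 + 35.450 + 56.994 = 186.601

186.60 g/mol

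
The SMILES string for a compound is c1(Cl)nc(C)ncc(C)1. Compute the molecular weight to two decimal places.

142.59 g/mol

Atom tally by fragment:
  pyrimidine ring core → C:4 H:4 N:2
  (− 3 ring H displaced by substituents)
  + Cl → Cl:1
  + CH3 → C:1 H:3
  + CH3 → C:1 H:3
Element totals:
  C: 6
  H: 7
  Cl: 1
  N: 2
Molecular formula: C6H7ClN2.
  M = 6(12.011) + 7(1.008) + 35.45 + 2(14.007)
    = 72.066 + 7.056 + 35.450 + 28.014 = 142.586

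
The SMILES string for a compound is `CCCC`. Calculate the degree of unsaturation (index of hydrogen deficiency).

0

Atom tally by fragment:
  CH3 → C:1 H:3
  CH2 → C:1 H:2
  CH2 → C:1 H:2
  CH3 → C:1 H:3
Element totals:
  C: 4
  H: 10
Molecular formula: C4H10.
DoU = (2C + 2 + N − H − X) / 2 = (2·4 + 2 + 0 − 10 − 0) / 2 = 0.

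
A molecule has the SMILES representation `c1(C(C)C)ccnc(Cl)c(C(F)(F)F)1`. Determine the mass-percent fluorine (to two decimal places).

Atom tally by fragment:
  pyridine ring core → C:5 H:5 N:1
  (− 3 ring H displaced by substituents)
  + CH(CH3)2 → C:3 H:7
  + Cl → Cl:1
  + CF3 → C:1 F:3
Element totals:
  C: 9
  H: 9
  Cl: 1
  F: 3
  N: 1
Molecular formula: C9H9ClF3N.
Molar mass = 223.622 g/mol.
Mass from F: 3 × 18.998 = 56.994 g/mol.
%F = 56.994 / 223.622 × 100 = 25.49%.

25.49%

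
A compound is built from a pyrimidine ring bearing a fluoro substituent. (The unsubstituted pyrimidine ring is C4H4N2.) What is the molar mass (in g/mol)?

98.08 g/mol

Atom tally by fragment:
  pyrimidine ring core → C:4 H:4 N:2
  (− 1 ring H displaced by substituents)
  + F → F:1
Element totals:
  C: 4
  H: 3
  F: 1
  N: 2
Molecular formula: C4H3FN2.
  M = 4(12.011) + 3(1.008) + 18.998 + 2(14.007)
    = 48.044 + 3.024 + 18.998 + 28.014 = 98.080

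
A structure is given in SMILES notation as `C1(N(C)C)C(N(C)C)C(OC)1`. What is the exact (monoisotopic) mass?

Atom tally by fragment:
  cyclopropane ring core → C:3 H:6
  (− 3 ring H displaced by substituents)
  + N(CH3)2 → N:1 C:2 H:6
  + N(CH3)2 → N:1 C:2 H:6
  + OCH3 → C:1 H:3 O:1
Element totals:
  C: 8
  H: 18
  N: 2
  O: 1
Molecular formula: C8H18N2O.
  M = 8(12.0) + 18(1.007825) + 2(14.003074) + 15.994915
    = 96.000000 + 18.140850 + 28.006148 + 15.994915 = 158.141913

158.1419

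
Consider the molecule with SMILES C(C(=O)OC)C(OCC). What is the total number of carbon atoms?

Atom tally by fragment:
  CH3OOCCH2 → C:3 H:5 O:2
  CH2OC2H5 → C:3 H:7 O:1
Element totals:
  C: 6
  H: 12
  O: 3

6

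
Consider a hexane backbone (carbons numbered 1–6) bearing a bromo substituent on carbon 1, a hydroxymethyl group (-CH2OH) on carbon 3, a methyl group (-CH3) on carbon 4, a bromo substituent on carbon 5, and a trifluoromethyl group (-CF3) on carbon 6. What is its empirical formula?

C9H15Br2F3O

Atom tally by fragment:
  BrCH2 → C:1 H:2 Br:1
  CH2 → C:1 H:2
  CH(CH2OH) → C:2 H:4 O:1
  CH(CH3) → C:2 H:4
  CH(Br) → C:1 H:1 Br:1
  CH2CF3 → C:2 H:2 F:3
Element totals:
  C: 9
  H: 15
  Br: 2
  F: 3
  O: 1
Molecular formula: C9H15Br2F3O.
gcd of subscripts (2, 9, 3, 15, 1) = 1, so the empirical formula equals the molecular formula.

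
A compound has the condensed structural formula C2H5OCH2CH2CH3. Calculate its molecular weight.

Element totals:
  C: 5
  H: 12
  O: 1
Molecular formula: C5H12O.
  M = 5(12.011) + 12(1.008) + 15.999
    = 60.055 + 12.096 + 15.999 = 88.150

88.15 g/mol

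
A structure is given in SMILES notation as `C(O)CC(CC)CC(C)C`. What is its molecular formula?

C9H20O

Atom tally by fragment:
  HOCH2 → C:1 H:3 O:1
  CH2 → C:1 H:2
  CH(C2H5) → C:3 H:6
  CH2 → C:1 H:2
  CH(CH3) → C:2 H:4
  CH3 → C:1 H:3
Element totals:
  C: 9
  H: 20
  O: 1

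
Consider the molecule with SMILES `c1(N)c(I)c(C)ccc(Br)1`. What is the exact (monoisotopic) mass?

310.8807

Atom tally by fragment:
  benzene ring core → C:6 H:6
  (− 4 ring H displaced by substituents)
  + NH2 → N:1 H:2
  + I → I:1
  + CH3 → C:1 H:3
  + Br → Br:1
Element totals:
  C: 7
  H: 7
  Br: 1
  I: 1
  N: 1
Molecular formula: C7H7BrIN.
  M = 7(12.0) + 7(1.007825) + 78.918338 + 126.904472 + 14.003074
    = 84.000000 + 7.054775 + 78.918338 + 126.904472 + 14.003074 = 310.880659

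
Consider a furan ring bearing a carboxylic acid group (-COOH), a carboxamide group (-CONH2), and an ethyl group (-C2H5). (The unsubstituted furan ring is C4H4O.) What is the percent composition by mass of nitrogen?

Atom tally by fragment:
  furan ring core → C:4 H:4 O:1
  (− 3 ring H displaced by substituents)
  + COOH → C:1 H:1 O:2
  + CONH2 → C:1 H:2 O:1 N:1
  + C2H5 → C:2 H:5
Element totals:
  C: 8
  H: 9
  N: 1
  O: 4
Molecular formula: C8H9NO4.
Molar mass = 183.163 g/mol.
Mass from N: 1 × 14.007 = 14.007 g/mol.
%N = 14.007 / 183.163 × 100 = 7.65%.

7.65%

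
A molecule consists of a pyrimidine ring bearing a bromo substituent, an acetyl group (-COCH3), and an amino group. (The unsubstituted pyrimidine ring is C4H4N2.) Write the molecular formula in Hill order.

Atom tally by fragment:
  pyrimidine ring core → C:4 H:4 N:2
  (− 3 ring H displaced by substituents)
  + Br → Br:1
  + COCH3 → C:2 H:3 O:1
  + NH2 → N:1 H:2
Element totals:
  C: 6
  H: 6
  Br: 1
  N: 3
  O: 1

C6H6BrN3O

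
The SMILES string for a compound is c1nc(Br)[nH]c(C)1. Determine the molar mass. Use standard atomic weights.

161.00 g/mol

Atom tally by fragment:
  imidazole ring core → C:3 H:4 N:2
  (− 2 ring H displaced by substituents)
  + Br → Br:1
  + CH3 → C:1 H:3
Element totals:
  C: 4
  H: 5
  Br: 1
  N: 2
Molecular formula: C4H5BrN2.
  M = 4(12.011) + 5(1.008) + 79.904 + 2(14.007)
    = 48.044 + 5.040 + 79.904 + 28.014 = 161.002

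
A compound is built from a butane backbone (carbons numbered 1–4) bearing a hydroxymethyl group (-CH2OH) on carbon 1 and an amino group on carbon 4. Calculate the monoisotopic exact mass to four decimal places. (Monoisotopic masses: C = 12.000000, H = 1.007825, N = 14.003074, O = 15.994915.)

103.0997

Atom tally by fragment:
  HOCH2CH2 → C:2 H:5 O:1
  CH2 → C:1 H:2
  CH2 → C:1 H:2
  CH2NH2 → C:1 H:4 N:1
Element totals:
  C: 5
  H: 13
  N: 1
  O: 1
Molecular formula: C5H13NO.
  M = 5(12.0) + 13(1.007825) + 14.003074 + 15.994915
    = 60.000000 + 13.101725 + 14.003074 + 15.994915 = 103.099714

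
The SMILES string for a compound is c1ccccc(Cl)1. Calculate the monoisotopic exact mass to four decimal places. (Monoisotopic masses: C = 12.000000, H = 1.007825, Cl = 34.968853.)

Atom tally by fragment:
  benzene ring core → C:6 H:6
  (− 1 ring H displaced by substituents)
  + Cl → Cl:1
Element totals:
  C: 6
  H: 5
  Cl: 1
Molecular formula: C6H5Cl.
  M = 6(12.0) + 5(1.007825) + 34.968853
    = 72.000000 + 5.039125 + 34.968853 = 112.007978

112.0080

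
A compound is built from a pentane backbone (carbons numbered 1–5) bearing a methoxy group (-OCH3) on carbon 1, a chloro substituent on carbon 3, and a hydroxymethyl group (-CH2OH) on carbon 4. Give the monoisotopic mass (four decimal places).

166.0761

Atom tally by fragment:
  CH3OCH2 → C:2 H:5 O:1
  CH2 → C:1 H:2
  CH(Cl) → C:1 H:1 Cl:1
  CH(CH2OH) → C:2 H:4 O:1
  CH3 → C:1 H:3
Element totals:
  C: 7
  H: 15
  Cl: 1
  O: 2
Molecular formula: C7H15ClO2.
  M = 7(12.0) + 15(1.007825) + 34.968853 + 2(15.994915)
    = 84.000000 + 15.117375 + 34.968853 + 31.989830 = 166.076058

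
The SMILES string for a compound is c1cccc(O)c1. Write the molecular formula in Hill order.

C6H6O

Atom tally by fragment:
  benzene ring core → C:6 H:6
  (− 1 ring H displaced by substituents)
  + OH → O:1 H:1
Element totals:
  C: 6
  H: 6
  O: 1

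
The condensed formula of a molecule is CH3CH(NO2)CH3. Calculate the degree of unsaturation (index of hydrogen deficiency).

1

Atom tally by fragment:
  CH3 → C:1 H:3
  CH(NO2) → C:1 H:1 N:1 O:2
  CH3 → C:1 H:3
Element totals:
  C: 3
  H: 7
  N: 1
  O: 2
Molecular formula: C3H7NO2.
DoU = (2C + 2 + N − H − X) / 2 = (2·3 + 2 + 1 − 7 − 0) / 2 = 1.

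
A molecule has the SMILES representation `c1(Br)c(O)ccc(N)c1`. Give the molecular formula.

Atom tally by fragment:
  benzene ring core → C:6 H:6
  (− 3 ring H displaced by substituents)
  + Br → Br:1
  + OH → O:1 H:1
  + NH2 → N:1 H:2
Element totals:
  C: 6
  H: 6
  Br: 1
  N: 1
  O: 1

C6H6BrNO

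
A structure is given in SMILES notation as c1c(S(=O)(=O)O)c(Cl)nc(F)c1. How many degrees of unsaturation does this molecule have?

4

Atom tally by fragment:
  pyridine ring core → C:5 H:5 N:1
  (− 3 ring H displaced by substituents)
  + SO3H → S:1 O:3 H:1
  + Cl → Cl:1
  + F → F:1
Element totals:
  C: 5
  H: 3
  Cl: 1
  F: 1
  N: 1
  O: 3
  S: 1
Molecular formula: C5H3ClFNO3S.
DoU = (2C + 2 + N − H − X) / 2 = (2·5 + 2 + 1 − 3 − 2) / 2 = 4.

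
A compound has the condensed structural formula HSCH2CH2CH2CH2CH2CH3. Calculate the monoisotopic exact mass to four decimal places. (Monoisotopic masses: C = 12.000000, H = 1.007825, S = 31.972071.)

118.0816

Element totals:
  C: 6
  H: 14
  S: 1
Molecular formula: C6H14S.
  M = 6(12.0) + 14(1.007825) + 31.972071
    = 72.000000 + 14.109550 + 31.972071 = 118.081621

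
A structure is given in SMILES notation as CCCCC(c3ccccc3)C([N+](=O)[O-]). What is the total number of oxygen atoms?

Atom tally by fragment:
  CH3 → C:1 H:3
  CH2 → C:1 H:2
  CH2 → C:1 H:2
  CH2 → C:1 H:2
  CH(C6H5) → C:7 H:6
  CH2NO2 → C:1 H:2 N:1 O:2
Element totals:
  C: 12
  H: 17
  N: 1
  O: 2

2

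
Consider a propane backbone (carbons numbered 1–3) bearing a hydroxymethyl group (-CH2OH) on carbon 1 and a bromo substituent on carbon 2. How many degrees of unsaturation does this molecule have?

0

Atom tally by fragment:
  HOCH2CH2 → C:2 H:5 O:1
  CH(Br) → C:1 H:1 Br:1
  CH3 → C:1 H:3
Element totals:
  C: 4
  H: 9
  Br: 1
  O: 1
Molecular formula: C4H9BrO.
DoU = (2C + 2 + N − H − X) / 2 = (2·4 + 2 + 0 − 9 − 1) / 2 = 0.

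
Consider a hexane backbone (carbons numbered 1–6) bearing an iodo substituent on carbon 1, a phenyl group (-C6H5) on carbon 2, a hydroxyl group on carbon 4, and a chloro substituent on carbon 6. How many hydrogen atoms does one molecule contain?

16

Atom tally by fragment:
  ICH2 → C:1 H:2 I:1
  CH(C6H5) → C:7 H:6
  CH2 → C:1 H:2
  CH(OH) → C:1 H:2 O:1
  CH2 → C:1 H:2
  CH2Cl → C:1 H:2 Cl:1
Element totals:
  C: 12
  H: 16
  Cl: 1
  I: 1
  O: 1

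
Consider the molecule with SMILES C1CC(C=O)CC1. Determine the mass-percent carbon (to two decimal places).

73.43%

Atom tally by fragment:
  cyclopentane ring core → C:5 H:10
  (− 1 ring H displaced by substituents)
  + CHO → C:1 H:1 O:1
Element totals:
  C: 6
  H: 10
  O: 1
Molecular formula: C6H10O.
Molar mass = 98.145 g/mol.
Mass from C: 6 × 12.011 = 72.066 g/mol.
%C = 72.066 / 98.145 × 100 = 73.43%.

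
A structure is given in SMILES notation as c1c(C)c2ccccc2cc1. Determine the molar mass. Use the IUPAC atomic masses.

Atom tally by fragment:
  naphthalene ring system core → C:10 H:8
  (− 1 ring H displaced by substituents)
  + CH3 → C:1 H:3
Element totals:
  C: 11
  H: 10
Molecular formula: C11H10.
  M = 11(12.011) + 10(1.008)
    = 132.121 + 10.080 = 142.201

142.20 g/mol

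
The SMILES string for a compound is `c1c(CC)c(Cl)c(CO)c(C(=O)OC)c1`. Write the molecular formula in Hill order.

C11H13ClO3

Atom tally by fragment:
  benzene ring core → C:6 H:6
  (− 4 ring H displaced by substituents)
  + C2H5 → C:2 H:5
  + Cl → Cl:1
  + CH2OH → C:1 H:3 O:1
  + COOCH3 → C:2 H:3 O:2
Element totals:
  C: 11
  H: 13
  Cl: 1
  O: 3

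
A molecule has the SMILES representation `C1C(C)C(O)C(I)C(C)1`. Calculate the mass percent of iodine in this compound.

52.86%

Atom tally by fragment:
  cyclopentane ring core → C:5 H:10
  (− 4 ring H displaced by substituents)
  + CH3 → C:1 H:3
  + OH → O:1 H:1
  + I → I:1
  + CH3 → C:1 H:3
Element totals:
  C: 7
  H: 13
  I: 1
  O: 1
Molecular formula: C7H13IO.
Molar mass = 240.084 g/mol.
Mass from I: 1 × 126.904 = 126.904 g/mol.
%I = 126.904 / 240.084 × 100 = 52.86%.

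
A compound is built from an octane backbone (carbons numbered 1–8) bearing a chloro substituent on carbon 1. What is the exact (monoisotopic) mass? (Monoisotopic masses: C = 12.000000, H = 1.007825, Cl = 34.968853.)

Atom tally by fragment:
  ClCH2 → C:1 H:2 Cl:1
  CH2 → C:1 H:2
  CH2 → C:1 H:2
  CH2 → C:1 H:2
  CH2 → C:1 H:2
  CH2 → C:1 H:2
  CH2 → C:1 H:2
  CH3 → C:1 H:3
Element totals:
  C: 8
  H: 17
  Cl: 1
Molecular formula: C8H17Cl.
  M = 8(12.0) + 17(1.007825) + 34.968853
    = 96.000000 + 17.133025 + 34.968853 = 148.101878

148.1019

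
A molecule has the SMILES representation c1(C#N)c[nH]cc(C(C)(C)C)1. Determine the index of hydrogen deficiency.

Atom tally by fragment:
  pyrrole ring core → C:4 H:5 N:1
  (− 2 ring H displaced by substituents)
  + CN → C:1 N:1
  + C(CH3)3 → C:4 H:9
Element totals:
  C: 9
  H: 12
  N: 2
Molecular formula: C9H12N2.
DoU = (2C + 2 + N − H − X) / 2 = (2·9 + 2 + 2 − 12 − 0) / 2 = 5.

5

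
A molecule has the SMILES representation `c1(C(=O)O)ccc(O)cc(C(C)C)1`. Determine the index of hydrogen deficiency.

5

Atom tally by fragment:
  benzene ring core → C:6 H:6
  (− 3 ring H displaced by substituents)
  + COOH → C:1 H:1 O:2
  + OH → O:1 H:1
  + CH(CH3)2 → C:3 H:7
Element totals:
  C: 10
  H: 12
  O: 3
Molecular formula: C10H12O3.
DoU = (2C + 2 + N − H − X) / 2 = (2·10 + 2 + 0 − 12 − 0) / 2 = 5.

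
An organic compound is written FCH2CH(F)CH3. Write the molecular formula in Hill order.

C3H6F2

Atom tally by fragment:
  FCH2 → C:1 H:2 F:1
  CH(F) → C:1 H:1 F:1
  CH3 → C:1 H:3
Element totals:
  C: 3
  H: 6
  F: 2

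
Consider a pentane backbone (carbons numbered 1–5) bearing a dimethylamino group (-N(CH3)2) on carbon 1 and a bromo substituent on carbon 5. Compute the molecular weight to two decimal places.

194.12 g/mol

Atom tally by fragment:
  (CH3)2NCH2 → C:3 H:8 N:1
  CH2 → C:1 H:2
  CH2 → C:1 H:2
  CH2 → C:1 H:2
  CH2Br → C:1 H:2 Br:1
Element totals:
  C: 7
  H: 16
  Br: 1
  N: 1
Molecular formula: C7H16BrN.
  M = 7(12.011) + 16(1.008) + 79.904 + 14.007
    = 84.077 + 16.128 + 79.904 + 14.007 = 194.116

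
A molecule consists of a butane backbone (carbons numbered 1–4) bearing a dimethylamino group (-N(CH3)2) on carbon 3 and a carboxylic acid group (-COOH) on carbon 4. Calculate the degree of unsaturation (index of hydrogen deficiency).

1

Atom tally by fragment:
  CH3 → C:1 H:3
  CH2 → C:1 H:2
  CH(N(CH3)2) → C:3 H:7 N:1
  CH2COOH → C:2 H:3 O:2
Element totals:
  C: 7
  H: 15
  N: 1
  O: 2
Molecular formula: C7H15NO2.
DoU = (2C + 2 + N − H − X) / 2 = (2·7 + 2 + 1 − 15 − 0) / 2 = 1.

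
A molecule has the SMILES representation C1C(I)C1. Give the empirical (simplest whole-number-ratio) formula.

C3H5I

Atom tally by fragment:
  cyclopropane ring core → C:3 H:6
  (− 1 ring H displaced by substituents)
  + I → I:1
Element totals:
  C: 3
  H: 5
  I: 1
Molecular formula: C3H5I.
gcd of subscripts (3, 5, 1) = 1, so the empirical formula equals the molecular formula.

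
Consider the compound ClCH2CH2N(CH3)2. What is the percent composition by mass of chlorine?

32.95%

Atom tally by fragment:
  ClCH2 → C:1 H:2 Cl:1
  CH2N(CH3)2 → C:3 H:8 N:1
Element totals:
  C: 4
  H: 10
  Cl: 1
  N: 1
Molecular formula: C4H10ClN.
Molar mass = 107.581 g/mol.
Mass from Cl: 1 × 35.45 = 35.450 g/mol.
%Cl = 35.450 / 107.581 × 100 = 32.95%.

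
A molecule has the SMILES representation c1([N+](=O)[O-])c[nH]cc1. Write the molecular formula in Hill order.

C4H4N2O2

Atom tally by fragment:
  pyrrole ring core → C:4 H:5 N:1
  (− 1 ring H displaced by substituents)
  + NO2 → N:1 O:2
Element totals:
  C: 4
  H: 4
  N: 2
  O: 2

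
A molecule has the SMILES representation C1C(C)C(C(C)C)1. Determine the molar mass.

98.19 g/mol

Atom tally by fragment:
  cyclopropane ring core → C:3 H:6
  (− 2 ring H displaced by substituents)
  + CH3 → C:1 H:3
  + CH(CH3)2 → C:3 H:7
Element totals:
  C: 7
  H: 14
Molecular formula: C7H14.
  M = 7(12.011) + 14(1.008)
    = 84.077 + 14.112 = 98.189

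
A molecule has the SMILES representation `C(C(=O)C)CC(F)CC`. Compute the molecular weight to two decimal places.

Atom tally by fragment:
  CH3COCH2 → C:3 H:5 O:1
  CH2 → C:1 H:2
  CH(F) → C:1 H:1 F:1
  CH2 → C:1 H:2
  CH3 → C:1 H:3
Element totals:
  C: 7
  H: 13
  F: 1
  O: 1
Molecular formula: C7H13FO.
  M = 7(12.011) + 13(1.008) + 18.998 + 15.999
    = 84.077 + 13.104 + 18.998 + 15.999 = 132.178

132.18 g/mol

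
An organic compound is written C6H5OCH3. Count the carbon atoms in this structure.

7

Element totals:
  C: 7
  H: 8
  O: 1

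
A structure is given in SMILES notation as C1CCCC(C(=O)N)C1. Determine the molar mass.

127.19 g/mol

Atom tally by fragment:
  cyclohexane ring core → C:6 H:12
  (− 1 ring H displaced by substituents)
  + CONH2 → C:1 H:2 O:1 N:1
Element totals:
  C: 7
  H: 13
  N: 1
  O: 1
Molecular formula: C7H13NO.
  M = 7(12.011) + 13(1.008) + 14.007 + 15.999
    = 84.077 + 13.104 + 14.007 + 15.999 = 127.187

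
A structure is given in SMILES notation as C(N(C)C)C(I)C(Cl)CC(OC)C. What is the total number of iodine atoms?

1

Atom tally by fragment:
  (CH3)2NCH2 → C:3 H:8 N:1
  CH(I) → C:1 H:1 I:1
  CH(Cl) → C:1 H:1 Cl:1
  CH2 → C:1 H:2
  CH(OCH3) → C:2 H:4 O:1
  CH3 → C:1 H:3
Element totals:
  C: 9
  H: 19
  Cl: 1
  I: 1
  N: 1
  O: 1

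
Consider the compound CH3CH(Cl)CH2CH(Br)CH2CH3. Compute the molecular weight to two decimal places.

199.52 g/mol

Element totals:
  C: 6
  H: 12
  Br: 1
  Cl: 1
Molecular formula: C6H12BrCl.
  M = 6(12.011) + 12(1.008) + 79.904 + 35.45
    = 72.066 + 12.096 + 79.904 + 35.450 = 199.516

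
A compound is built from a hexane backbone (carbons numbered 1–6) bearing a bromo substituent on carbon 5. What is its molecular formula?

C6H13Br

Atom tally by fragment:
  CH3 → C:1 H:3
  CH2 → C:1 H:2
  CH2 → C:1 H:2
  CH2 → C:1 H:2
  CH(Br) → C:1 H:1 Br:1
  CH3 → C:1 H:3
Element totals:
  C: 6
  H: 13
  Br: 1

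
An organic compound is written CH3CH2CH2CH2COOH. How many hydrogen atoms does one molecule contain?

10

Atom tally by fragment:
  CH3 → C:1 H:3
  CH2 → C:1 H:2
  CH2 → C:1 H:2
  CH2COOH → C:2 H:3 O:2
Element totals:
  C: 5
  H: 10
  O: 2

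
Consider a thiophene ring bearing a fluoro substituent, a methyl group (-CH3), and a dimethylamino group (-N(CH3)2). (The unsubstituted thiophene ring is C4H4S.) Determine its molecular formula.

Atom tally by fragment:
  thiophene ring core → C:4 H:4 S:1
  (− 3 ring H displaced by substituents)
  + F → F:1
  + CH3 → C:1 H:3
  + N(CH3)2 → N:1 C:2 H:6
Element totals:
  C: 7
  H: 10
  F: 1
  N: 1
  S: 1

C7H10FNS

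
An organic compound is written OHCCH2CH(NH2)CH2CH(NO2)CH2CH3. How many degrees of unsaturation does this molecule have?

Atom tally by fragment:
  OHCCH2 → C:2 H:3 O:1
  CH(NH2) → C:1 H:3 N:1
  CH2 → C:1 H:2
  CH(NO2) → C:1 H:1 N:1 O:2
  CH2 → C:1 H:2
  CH3 → C:1 H:3
Element totals:
  C: 7
  H: 14
  N: 2
  O: 3
Molecular formula: C7H14N2O3.
DoU = (2C + 2 + N − H − X) / 2 = (2·7 + 2 + 2 − 14 − 0) / 2 = 2.

2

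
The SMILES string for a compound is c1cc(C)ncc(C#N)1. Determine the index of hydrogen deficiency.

6

Atom tally by fragment:
  pyridine ring core → C:5 H:5 N:1
  (− 2 ring H displaced by substituents)
  + CH3 → C:1 H:3
  + CN → C:1 N:1
Element totals:
  C: 7
  H: 6
  N: 2
Molecular formula: C7H6N2.
DoU = (2C + 2 + N − H − X) / 2 = (2·7 + 2 + 2 − 6 − 0) / 2 = 6.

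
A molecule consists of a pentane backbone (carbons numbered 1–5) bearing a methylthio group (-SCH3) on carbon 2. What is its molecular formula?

C6H14S

Atom tally by fragment:
  CH3 → C:1 H:3
  CH(SCH3) → C:2 H:4 S:1
  CH2 → C:1 H:2
  CH2 → C:1 H:2
  CH3 → C:1 H:3
Element totals:
  C: 6
  H: 14
  S: 1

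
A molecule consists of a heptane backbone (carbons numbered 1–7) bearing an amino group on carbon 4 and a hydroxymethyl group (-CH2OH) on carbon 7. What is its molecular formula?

Atom tally by fragment:
  CH3 → C:1 H:3
  CH2 → C:1 H:2
  CH2 → C:1 H:2
  CH(NH2) → C:1 H:3 N:1
  CH2 → C:1 H:2
  CH2 → C:1 H:2
  CH2CH2OH → C:2 H:5 O:1
Element totals:
  C: 8
  H: 19
  N: 1
  O: 1

C8H19NO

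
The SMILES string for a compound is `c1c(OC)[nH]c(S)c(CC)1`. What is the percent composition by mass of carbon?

Atom tally by fragment:
  pyrrole ring core → C:4 H:5 N:1
  (− 3 ring H displaced by substituents)
  + OCH3 → C:1 H:3 O:1
  + SH → S:1 H:1
  + C2H5 → C:2 H:5
Element totals:
  C: 7
  H: 11
  N: 1
  O: 1
  S: 1
Molecular formula: C7H11NOS.
Molar mass = 157.231 g/mol.
Mass from C: 7 × 12.011 = 84.077 g/mol.
%C = 84.077 / 157.231 × 100 = 53.47%.

53.47%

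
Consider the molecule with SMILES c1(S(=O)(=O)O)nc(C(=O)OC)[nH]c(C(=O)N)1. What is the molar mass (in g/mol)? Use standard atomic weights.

Atom tally by fragment:
  imidazole ring core → C:3 H:4 N:2
  (− 3 ring H displaced by substituents)
  + SO3H → S:1 O:3 H:1
  + COOCH3 → C:2 H:3 O:2
  + CONH2 → C:1 H:2 O:1 N:1
Element totals:
  C: 6
  H: 7
  N: 3
  O: 6
  S: 1
Molecular formula: C6H7N3O6S.
  M = 6(12.011) + 7(1.008) + 3(14.007) + 6(15.999) + 32.06
    = 72.066 + 7.056 + 42.021 + 95.994 + 32.060 = 249.197

249.20 g/mol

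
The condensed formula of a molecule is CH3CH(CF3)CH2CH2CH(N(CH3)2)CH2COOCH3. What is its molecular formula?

C11H20F3NO2

Atom tally by fragment:
  CH3 → C:1 H:3
  CH(CF3) → C:2 H:1 F:3
  CH2 → C:1 H:2
  CH2 → C:1 H:2
  CH(N(CH3)2) → C:3 H:7 N:1
  CH2COOCH3 → C:3 H:5 O:2
Element totals:
  C: 11
  H: 20
  F: 3
  N: 1
  O: 2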